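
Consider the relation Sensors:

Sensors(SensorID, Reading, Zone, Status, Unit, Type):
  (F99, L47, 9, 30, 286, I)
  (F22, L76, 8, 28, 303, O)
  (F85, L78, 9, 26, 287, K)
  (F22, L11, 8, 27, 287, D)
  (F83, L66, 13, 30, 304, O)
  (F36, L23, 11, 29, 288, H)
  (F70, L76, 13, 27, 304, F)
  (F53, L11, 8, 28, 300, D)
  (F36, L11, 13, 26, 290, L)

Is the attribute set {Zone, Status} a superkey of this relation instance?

No

Two distinct rows share (Zone=8, Status=28), so {Zone, Status} does not determine every attribute — not a superkey.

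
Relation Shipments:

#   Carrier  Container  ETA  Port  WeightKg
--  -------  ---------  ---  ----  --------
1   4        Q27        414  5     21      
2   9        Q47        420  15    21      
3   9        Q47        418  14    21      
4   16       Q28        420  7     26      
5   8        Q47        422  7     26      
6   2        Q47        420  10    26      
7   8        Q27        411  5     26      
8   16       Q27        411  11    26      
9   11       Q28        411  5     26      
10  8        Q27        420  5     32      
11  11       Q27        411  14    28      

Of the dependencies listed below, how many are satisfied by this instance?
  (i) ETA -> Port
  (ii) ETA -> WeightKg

0

(i) ETA -> Port: ETA=420: rows 2, 4, 6, 10 → Port takes values {15, 7, 10, 5} — violation; ETA=411: rows 7, 8, 9, 11 → Port takes values {5, 11, 14} — violation — fails.
(ii) ETA -> WeightKg: ETA=420: rows 2, 4, 6, 10 → WeightKg takes values {21, 26, 32} — violation; ETA=411: rows 7, 8, 9, 11 → WeightKg takes values {26, 28} — violation — fails.
None of the 2 dependencies hold.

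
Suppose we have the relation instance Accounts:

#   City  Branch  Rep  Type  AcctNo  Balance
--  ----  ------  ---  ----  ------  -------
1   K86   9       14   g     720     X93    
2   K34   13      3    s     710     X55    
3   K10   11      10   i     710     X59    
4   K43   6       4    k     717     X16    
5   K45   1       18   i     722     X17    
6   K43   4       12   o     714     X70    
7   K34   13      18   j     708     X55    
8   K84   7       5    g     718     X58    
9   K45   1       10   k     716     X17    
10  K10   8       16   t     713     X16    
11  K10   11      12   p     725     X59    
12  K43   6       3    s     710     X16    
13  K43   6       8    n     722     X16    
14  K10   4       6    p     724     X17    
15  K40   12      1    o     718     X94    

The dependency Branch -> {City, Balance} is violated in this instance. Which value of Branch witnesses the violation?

4

Branch=9: row 1 → {City,Balance} = (K86, X93) ✓
Branch=13: rows 2, 7 → {City,Balance} = (K34, X55), (K34, X55) ✓
Branch=11: rows 3, 11 → {City,Balance} = (K10, X59), (K10, X59) ✓
Branch=6: rows 4, 12, 13 → {City,Balance} = (K43, X16), (K43, X16), (K43, X16) ✓
Branch=1: rows 5, 9 → {City,Balance} = (K45, X17), (K45, X17) ✓
Branch=4: rows 6, 14 → {City,Balance} takes values {(K43, X70), (K10, X17)} — violation
Branch=7: row 8 → {City,Balance} = (K84, X58) ✓
Branch=8: row 10 → {City,Balance} = (K10, X16) ✓
Branch=12: row 15 → {City,Balance} = (K40, X94) ✓
The only Branch value with inconsistent RHS is Branch=4.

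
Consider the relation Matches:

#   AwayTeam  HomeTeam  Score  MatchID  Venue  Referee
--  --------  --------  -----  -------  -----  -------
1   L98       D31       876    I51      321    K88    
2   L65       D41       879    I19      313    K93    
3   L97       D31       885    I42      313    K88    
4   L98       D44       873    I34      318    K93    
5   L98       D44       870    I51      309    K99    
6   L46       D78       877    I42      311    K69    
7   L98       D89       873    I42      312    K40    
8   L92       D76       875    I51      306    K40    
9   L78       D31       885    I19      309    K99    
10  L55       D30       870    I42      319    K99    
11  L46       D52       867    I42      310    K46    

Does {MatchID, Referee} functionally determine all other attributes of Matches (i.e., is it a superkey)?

Yes

All 11 rows have distinct {MatchID, Referee} values, so {MatchID, Referee} → (all attributes) holds and {MatchID, Referee} is a superkey.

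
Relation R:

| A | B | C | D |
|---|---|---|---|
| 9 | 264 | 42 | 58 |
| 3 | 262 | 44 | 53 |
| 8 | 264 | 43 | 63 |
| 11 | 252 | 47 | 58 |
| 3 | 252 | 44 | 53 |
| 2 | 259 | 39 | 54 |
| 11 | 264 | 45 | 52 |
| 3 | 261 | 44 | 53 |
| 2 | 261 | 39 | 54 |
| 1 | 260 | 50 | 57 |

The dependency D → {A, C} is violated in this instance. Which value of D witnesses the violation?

58

D=58: 2 rows → {A,C} takes values {(9, 42), (11, 47)} — violation
D=53: 3 rows → {A,C} = (3, 44), (3, 44), (3, 44) ✓
D=63: 1 row → {A,C} = (8, 43) ✓
D=54: 2 rows → {A,C} = (2, 39), (2, 39) ✓
D=52: 1 row → {A,C} = (11, 45) ✓
D=57: 1 row → {A,C} = (1, 50) ✓
The only D value with inconsistent RHS is D=58.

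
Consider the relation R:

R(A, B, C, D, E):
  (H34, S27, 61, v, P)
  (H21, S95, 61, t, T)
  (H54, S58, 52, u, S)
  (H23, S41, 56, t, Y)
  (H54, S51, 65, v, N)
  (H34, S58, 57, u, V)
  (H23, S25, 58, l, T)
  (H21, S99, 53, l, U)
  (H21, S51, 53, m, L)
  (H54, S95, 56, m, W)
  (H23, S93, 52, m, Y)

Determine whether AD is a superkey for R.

All 11 rows have distinct AD values, so AD → (all attributes) holds and AD is a superkey.

Yes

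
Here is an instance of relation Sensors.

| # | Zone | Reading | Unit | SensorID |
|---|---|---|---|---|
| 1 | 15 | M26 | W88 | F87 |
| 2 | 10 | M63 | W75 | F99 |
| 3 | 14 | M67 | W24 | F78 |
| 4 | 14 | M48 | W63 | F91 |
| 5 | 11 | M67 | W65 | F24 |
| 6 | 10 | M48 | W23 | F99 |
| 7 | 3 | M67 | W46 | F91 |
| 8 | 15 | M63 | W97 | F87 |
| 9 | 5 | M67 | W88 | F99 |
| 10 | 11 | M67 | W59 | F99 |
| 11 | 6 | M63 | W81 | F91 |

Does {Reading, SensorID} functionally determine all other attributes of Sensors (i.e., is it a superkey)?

No

Rows 9 and 10 have the same {Reading, SensorID} value (Reading=M67, SensorID=F99) but are distinct tuples, so {Reading, SensorID} does not determine every attribute — not a superkey.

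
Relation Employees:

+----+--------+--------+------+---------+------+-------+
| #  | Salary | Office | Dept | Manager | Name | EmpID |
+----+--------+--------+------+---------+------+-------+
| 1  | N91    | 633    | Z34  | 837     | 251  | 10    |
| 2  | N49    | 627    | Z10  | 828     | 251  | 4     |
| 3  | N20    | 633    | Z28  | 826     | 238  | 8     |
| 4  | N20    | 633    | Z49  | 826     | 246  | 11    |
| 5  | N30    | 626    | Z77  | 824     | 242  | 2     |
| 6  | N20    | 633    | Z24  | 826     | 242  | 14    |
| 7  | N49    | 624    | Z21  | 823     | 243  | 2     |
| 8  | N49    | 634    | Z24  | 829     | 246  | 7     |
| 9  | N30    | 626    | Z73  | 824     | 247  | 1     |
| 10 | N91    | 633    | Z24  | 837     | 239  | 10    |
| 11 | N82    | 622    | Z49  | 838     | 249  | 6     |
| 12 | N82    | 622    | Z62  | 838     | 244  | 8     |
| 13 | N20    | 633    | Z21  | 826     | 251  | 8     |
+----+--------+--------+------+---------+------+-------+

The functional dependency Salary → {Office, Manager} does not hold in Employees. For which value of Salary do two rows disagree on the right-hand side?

Salary=N91: rows 1, 10 → {Office,Manager} = (633, 837), (633, 837) ✓
Salary=N49: rows 2, 7, 8 → {Office,Manager} takes values {(627, 828), (624, 823), (634, 829)} — violation
Salary=N20: rows 3, 4, 6, 13 → {Office,Manager} = (633, 826), (633, 826), (633, 826), (633, 826) ✓
Salary=N30: rows 5, 9 → {Office,Manager} = (626, 824), (626, 824) ✓
Salary=N82: rows 11, 12 → {Office,Manager} = (622, 838), (622, 838) ✓
The only Salary value with inconsistent RHS is Salary=N49.

N49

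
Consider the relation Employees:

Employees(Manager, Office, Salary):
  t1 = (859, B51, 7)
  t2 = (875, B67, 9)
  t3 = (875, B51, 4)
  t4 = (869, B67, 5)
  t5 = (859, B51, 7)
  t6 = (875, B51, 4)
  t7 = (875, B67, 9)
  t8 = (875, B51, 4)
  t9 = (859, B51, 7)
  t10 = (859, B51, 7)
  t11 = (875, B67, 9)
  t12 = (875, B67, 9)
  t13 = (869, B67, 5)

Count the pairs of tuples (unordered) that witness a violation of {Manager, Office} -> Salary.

0

(Manager=859, Office=B51): all 4 rows agree on Salary — 0 pairs.
(Manager=875, Office=B67): all 4 rows agree on Salary — 0 pairs.
(Manager=875, Office=B51): all 3 rows agree on Salary — 0 pairs.
(Manager=869, Office=B67): all 2 rows agree on Salary — 0 pairs.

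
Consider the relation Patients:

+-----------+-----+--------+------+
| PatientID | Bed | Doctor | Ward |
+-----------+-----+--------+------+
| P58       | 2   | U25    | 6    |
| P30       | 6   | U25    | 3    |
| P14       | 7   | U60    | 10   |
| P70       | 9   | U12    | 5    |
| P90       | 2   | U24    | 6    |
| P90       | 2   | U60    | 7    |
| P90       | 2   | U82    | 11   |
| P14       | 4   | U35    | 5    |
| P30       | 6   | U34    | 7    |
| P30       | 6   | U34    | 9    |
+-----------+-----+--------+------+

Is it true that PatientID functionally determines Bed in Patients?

PatientID=P58: 1 row → Bed = 2 ✓
PatientID=P30: 3 rows → Bed = 6, 6, 6 ✓
PatientID=P14: 2 rows → Bed takes values {7, 4} — violation
PatientID=P70: 1 row → Bed = 9 ✓
PatientID=P90: 3 rows → Bed = 2, 2, 2 ✓
Two rows agree on PatientID but differ on Bed, so PatientID → Bed does not hold.

No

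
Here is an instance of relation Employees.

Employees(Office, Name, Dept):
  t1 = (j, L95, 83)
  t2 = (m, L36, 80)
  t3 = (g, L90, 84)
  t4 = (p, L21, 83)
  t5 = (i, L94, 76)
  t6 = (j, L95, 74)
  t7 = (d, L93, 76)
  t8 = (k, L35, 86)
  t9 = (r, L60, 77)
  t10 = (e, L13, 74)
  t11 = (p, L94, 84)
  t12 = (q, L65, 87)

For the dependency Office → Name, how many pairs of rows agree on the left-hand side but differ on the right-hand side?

1

Office=j: all 2 rows agree on Name — 0 pairs.
Office=p: violating pairs (4,11) — 1 pair.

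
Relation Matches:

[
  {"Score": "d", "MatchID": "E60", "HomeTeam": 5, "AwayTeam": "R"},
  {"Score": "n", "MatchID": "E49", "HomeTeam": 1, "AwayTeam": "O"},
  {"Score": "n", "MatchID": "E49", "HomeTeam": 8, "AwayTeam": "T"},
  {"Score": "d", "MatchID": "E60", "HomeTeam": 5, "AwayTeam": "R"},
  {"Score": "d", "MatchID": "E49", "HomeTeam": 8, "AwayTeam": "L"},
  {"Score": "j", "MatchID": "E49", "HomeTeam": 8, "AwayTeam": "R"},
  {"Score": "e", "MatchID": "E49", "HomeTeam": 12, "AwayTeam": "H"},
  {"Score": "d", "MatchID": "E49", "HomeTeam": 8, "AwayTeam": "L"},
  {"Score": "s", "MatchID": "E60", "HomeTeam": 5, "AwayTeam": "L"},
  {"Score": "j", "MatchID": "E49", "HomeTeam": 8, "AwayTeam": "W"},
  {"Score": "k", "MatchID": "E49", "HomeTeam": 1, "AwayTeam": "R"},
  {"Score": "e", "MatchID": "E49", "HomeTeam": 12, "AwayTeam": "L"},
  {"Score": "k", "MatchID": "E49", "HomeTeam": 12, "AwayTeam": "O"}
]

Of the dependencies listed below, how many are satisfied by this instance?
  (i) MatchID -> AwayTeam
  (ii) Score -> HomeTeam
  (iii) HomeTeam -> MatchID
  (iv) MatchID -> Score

(i) MatchID -> AwayTeam: MatchID=E60: 3 rows → AwayTeam takes values {R, L} — violation; MatchID=E49: 10 rows → AwayTeam takes values {O, T, L, R, H, W} — violation — fails.
(ii) Score -> HomeTeam: Score=d: 4 rows → HomeTeam takes values {5, 8} — violation; Score=n: 2 rows → HomeTeam takes values {1, 8} — violation; Score=k: 2 rows → HomeTeam takes values {1, 12} — violation — fails.
(iii) HomeTeam -> MatchID: every LHS value maps to a single RHS value — holds.
(iv) MatchID -> Score: MatchID=E60: 3 rows → Score takes values {d, s} — violation; MatchID=E49: 10 rows → Score takes values {n, d, j, e, k} — violation — fails.
1 of the 4 dependencies holds.

1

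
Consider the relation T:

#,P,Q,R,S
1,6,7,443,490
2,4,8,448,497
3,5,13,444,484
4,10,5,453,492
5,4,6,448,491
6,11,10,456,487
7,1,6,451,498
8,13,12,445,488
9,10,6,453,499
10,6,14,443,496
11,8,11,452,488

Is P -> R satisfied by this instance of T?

P=6: rows 1, 10 → R = 443, 443 ✓
P=4: rows 2, 5 → R = 448, 448 ✓
P=5: row 3 → R = 444 ✓
P=10: rows 4, 9 → R = 453, 453 ✓
P=11: row 6 → R = 456 ✓
P=1: row 7 → R = 451 ✓
P=13: row 8 → R = 445 ✓
P=8: row 11 → R = 452 ✓
Every P value is associated with a single R value, so P -> R holds.

Yes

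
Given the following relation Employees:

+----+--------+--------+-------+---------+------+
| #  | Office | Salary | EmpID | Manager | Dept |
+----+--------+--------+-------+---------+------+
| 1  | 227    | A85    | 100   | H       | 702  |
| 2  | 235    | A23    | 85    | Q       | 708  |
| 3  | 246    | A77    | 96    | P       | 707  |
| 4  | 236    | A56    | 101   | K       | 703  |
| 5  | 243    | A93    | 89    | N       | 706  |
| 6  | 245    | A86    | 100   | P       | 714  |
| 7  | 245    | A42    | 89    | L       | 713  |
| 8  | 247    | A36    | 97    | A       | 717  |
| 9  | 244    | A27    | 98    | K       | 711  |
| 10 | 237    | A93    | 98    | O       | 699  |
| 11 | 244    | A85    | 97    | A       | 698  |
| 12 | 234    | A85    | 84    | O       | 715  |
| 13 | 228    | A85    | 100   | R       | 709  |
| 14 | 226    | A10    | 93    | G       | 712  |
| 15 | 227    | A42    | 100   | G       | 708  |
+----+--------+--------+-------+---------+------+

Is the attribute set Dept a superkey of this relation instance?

Rows 2 and 15 have the same Dept value Dept=708 but are distinct tuples, so Dept does not determine every attribute — not a superkey.

No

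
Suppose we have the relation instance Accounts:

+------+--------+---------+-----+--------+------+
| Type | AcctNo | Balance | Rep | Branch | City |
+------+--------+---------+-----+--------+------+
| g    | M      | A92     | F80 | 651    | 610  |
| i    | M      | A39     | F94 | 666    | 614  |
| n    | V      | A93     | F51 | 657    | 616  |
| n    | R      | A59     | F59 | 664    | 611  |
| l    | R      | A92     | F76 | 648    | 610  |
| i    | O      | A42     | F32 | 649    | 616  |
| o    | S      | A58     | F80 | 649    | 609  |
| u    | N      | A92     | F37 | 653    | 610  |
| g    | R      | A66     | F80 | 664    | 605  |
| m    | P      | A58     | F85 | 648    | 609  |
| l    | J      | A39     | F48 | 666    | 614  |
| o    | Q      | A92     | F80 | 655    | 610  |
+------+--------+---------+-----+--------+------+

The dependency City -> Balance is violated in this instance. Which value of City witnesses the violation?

616

City=610: 4 rows → Balance = A92, A92, A92, A92 ✓
City=614: 2 rows → Balance = A39, A39 ✓
City=616: 2 rows → Balance takes values {A93, A42} — violation
City=611: 1 row → Balance = A59 ✓
City=609: 2 rows → Balance = A58, A58 ✓
City=605: 1 row → Balance = A66 ✓
The only City value with inconsistent Balance is City=616.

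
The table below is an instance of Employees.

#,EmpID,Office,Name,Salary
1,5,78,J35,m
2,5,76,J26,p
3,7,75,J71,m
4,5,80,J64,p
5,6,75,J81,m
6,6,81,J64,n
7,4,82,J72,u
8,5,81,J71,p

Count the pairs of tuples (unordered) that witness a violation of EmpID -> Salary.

EmpID=5: violating pairs (1,2), (1,4), (1,8) — 3 pairs.
EmpID=6: violating pairs (5,6) — 1 pair.

4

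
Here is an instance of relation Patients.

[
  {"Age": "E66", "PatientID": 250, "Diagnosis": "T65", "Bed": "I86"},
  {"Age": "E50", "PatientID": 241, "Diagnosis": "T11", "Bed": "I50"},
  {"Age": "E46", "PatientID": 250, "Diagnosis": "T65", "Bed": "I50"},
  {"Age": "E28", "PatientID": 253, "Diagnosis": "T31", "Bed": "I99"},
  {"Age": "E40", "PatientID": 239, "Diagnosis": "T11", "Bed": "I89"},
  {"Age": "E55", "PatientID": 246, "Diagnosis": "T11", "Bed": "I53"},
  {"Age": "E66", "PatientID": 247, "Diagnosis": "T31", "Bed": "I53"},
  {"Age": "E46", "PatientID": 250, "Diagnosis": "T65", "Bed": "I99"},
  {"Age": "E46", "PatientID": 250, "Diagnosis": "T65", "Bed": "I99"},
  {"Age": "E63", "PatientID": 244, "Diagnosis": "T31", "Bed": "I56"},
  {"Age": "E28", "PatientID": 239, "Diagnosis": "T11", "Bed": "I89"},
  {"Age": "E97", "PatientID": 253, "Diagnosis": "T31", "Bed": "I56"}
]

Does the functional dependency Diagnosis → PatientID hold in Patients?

Diagnosis=T65: 4 rows → PatientID = 250, 250, 250, 250 ✓
Diagnosis=T11: 4 rows → PatientID takes values {241, 239, 246} — violation
Diagnosis=T31: 4 rows → PatientID takes values {253, 247, 244} — violation
Two rows agree on Diagnosis but differ on PatientID, so Diagnosis → PatientID does not hold.

No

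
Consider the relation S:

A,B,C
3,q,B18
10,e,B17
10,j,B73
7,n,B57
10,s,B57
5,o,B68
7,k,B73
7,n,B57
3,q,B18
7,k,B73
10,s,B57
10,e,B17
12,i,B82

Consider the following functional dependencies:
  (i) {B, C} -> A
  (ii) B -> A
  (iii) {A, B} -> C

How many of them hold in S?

(i) {B, C} -> A: every LHS value maps to a single RHS value — holds.
(ii) B -> A: every LHS value maps to a single RHS value — holds.
(iii) {A, B} -> C: every LHS value maps to a single RHS value — holds.
3 of the 3 dependencies hold.

3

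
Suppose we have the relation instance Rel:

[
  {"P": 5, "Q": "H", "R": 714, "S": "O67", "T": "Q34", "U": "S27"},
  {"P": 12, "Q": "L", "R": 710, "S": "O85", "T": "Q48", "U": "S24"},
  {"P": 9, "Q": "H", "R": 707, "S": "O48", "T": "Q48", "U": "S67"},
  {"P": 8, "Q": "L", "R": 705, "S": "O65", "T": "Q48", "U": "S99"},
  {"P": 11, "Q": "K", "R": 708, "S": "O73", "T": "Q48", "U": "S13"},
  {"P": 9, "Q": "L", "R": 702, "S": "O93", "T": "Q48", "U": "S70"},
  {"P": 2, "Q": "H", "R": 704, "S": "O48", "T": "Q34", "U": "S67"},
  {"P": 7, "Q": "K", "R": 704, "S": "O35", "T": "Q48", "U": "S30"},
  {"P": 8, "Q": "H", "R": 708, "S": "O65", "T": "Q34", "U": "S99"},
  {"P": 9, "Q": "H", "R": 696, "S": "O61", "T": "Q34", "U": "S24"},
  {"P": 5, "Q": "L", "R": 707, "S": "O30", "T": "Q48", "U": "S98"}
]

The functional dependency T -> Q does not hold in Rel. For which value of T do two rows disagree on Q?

Q48

T=Q34: 4 rows → Q = H, H, H, H ✓
T=Q48: 7 rows → Q takes values {L, H, K} — violation
The only T value with inconsistent Q is T=Q48.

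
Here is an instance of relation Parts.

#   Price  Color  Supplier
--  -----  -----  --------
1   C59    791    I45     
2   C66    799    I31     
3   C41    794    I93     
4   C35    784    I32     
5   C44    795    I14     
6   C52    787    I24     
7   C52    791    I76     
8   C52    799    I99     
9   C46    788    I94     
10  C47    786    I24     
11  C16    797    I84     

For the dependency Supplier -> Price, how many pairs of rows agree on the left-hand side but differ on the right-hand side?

Supplier=I24: violating pairs (6,10) — 1 pair.

1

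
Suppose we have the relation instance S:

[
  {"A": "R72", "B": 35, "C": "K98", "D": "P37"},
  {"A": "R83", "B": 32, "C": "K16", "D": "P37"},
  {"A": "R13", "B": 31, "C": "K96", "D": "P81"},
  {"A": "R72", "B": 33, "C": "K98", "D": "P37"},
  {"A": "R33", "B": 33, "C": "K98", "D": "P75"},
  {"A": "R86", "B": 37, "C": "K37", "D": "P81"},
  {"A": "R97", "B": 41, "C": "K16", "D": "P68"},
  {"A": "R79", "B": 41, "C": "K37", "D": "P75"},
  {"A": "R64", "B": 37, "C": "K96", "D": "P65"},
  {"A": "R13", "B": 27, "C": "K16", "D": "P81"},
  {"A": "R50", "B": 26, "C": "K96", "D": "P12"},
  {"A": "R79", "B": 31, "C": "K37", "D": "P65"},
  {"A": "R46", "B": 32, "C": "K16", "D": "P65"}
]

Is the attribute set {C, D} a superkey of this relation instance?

Two distinct rows share (C=K98, D=P37), so {C, D} does not determine every attribute — not a superkey.

No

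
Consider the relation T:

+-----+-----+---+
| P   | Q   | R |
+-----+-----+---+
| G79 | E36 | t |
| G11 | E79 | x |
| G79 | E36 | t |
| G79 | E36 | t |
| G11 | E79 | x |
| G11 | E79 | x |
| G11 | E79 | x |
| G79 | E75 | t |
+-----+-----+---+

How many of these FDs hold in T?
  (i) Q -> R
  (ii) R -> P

2

(i) Q -> R: every LHS value maps to a single RHS value — holds.
(ii) R -> P: every LHS value maps to a single RHS value — holds.
2 of the 2 dependencies hold.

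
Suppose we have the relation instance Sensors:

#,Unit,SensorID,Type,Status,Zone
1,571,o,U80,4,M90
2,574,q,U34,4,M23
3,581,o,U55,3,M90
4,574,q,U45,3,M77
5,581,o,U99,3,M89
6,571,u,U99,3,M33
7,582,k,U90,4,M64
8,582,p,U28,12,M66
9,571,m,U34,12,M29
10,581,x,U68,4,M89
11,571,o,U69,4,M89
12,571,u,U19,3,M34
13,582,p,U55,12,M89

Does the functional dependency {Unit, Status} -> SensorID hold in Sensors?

Yes

(Unit=571, Status=4): rows 1, 11 → SensorID = o, o ✓
(Unit=574, Status=4): row 2 → SensorID = q ✓
(Unit=581, Status=3): rows 3, 5 → SensorID = o, o ✓
(Unit=574, Status=3): row 4 → SensorID = q ✓
(Unit=571, Status=3): rows 6, 12 → SensorID = u, u ✓
(Unit=582, Status=4): row 7 → SensorID = k ✓
(Unit=582, Status=12): rows 8, 13 → SensorID = p, p ✓
(Unit=571, Status=12): row 9 → SensorID = m ✓
(Unit=581, Status=4): row 10 → SensorID = x ✓
Every {Unit, Status} value is associated with a single SensorID value, so {Unit, Status} -> SensorID holds.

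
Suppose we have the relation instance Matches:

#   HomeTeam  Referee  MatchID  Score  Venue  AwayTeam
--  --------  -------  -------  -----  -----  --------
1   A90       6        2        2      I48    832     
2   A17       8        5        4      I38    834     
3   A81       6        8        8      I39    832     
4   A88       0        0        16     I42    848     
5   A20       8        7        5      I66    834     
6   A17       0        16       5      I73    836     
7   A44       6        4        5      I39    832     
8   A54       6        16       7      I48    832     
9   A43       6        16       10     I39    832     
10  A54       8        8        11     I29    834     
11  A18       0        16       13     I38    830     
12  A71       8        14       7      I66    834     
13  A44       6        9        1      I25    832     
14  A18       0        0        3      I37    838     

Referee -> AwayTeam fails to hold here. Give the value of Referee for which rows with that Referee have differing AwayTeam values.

Referee=6: rows 1, 3, 7, 8, 9, 13 → AwayTeam = 832, 832, 832, 832, 832, 832 ✓
Referee=8: rows 2, 5, 10, 12 → AwayTeam = 834, 834, 834, 834 ✓
Referee=0: rows 4, 6, 11, 14 → AwayTeam takes values {848, 836, 830, 838} — violation
The only Referee value with inconsistent AwayTeam is Referee=0.

0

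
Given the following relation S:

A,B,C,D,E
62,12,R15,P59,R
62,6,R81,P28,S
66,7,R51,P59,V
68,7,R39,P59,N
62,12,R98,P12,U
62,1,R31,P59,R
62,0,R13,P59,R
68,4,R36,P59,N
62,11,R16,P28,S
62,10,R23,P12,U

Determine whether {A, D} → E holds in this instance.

Yes

(A=62, D=P59): 3 rows → E = R, R, R ✓
(A=62, D=P28): 2 rows → E = S, S ✓
(A=66, D=P59): 1 row → E = V ✓
(A=68, D=P59): 2 rows → E = N, N ✓
(A=62, D=P12): 2 rows → E = U, U ✓
Every {A, D} value is associated with a single E value, so {A, D} → E holds.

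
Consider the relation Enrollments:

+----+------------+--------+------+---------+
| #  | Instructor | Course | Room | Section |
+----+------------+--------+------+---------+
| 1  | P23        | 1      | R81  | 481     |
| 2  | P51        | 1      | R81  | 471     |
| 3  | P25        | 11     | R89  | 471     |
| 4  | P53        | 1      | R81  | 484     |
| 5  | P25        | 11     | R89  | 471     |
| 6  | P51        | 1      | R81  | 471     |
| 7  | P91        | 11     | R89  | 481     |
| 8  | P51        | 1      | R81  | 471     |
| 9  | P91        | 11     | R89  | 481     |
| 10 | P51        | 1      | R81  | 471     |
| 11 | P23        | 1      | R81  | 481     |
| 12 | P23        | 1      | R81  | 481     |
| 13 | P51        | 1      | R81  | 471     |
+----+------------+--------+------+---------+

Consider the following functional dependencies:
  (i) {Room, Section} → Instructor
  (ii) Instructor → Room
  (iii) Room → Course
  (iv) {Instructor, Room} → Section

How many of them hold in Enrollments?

(i) {Room, Section} → Instructor: every LHS value maps to a single RHS value — holds.
(ii) Instructor → Room: every LHS value maps to a single RHS value — holds.
(iii) Room → Course: every LHS value maps to a single RHS value — holds.
(iv) {Instructor, Room} → Section: every LHS value maps to a single RHS value — holds.
4 of the 4 dependencies hold.

4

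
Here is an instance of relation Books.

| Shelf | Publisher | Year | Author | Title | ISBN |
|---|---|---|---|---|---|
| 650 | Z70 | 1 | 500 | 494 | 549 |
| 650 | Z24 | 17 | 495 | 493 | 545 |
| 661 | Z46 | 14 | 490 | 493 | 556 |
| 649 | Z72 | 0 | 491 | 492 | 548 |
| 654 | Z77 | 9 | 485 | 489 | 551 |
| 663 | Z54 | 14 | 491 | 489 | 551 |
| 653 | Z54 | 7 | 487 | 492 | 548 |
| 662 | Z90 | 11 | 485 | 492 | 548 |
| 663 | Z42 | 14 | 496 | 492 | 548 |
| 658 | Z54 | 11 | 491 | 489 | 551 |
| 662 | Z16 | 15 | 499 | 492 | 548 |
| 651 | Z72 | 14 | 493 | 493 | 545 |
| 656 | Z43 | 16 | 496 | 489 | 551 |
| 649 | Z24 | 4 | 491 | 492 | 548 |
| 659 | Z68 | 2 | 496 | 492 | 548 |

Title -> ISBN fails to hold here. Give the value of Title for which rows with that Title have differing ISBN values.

Title=494: 1 row → ISBN = 549 ✓
Title=493: 3 rows → ISBN takes values {545, 556} — violation
Title=492: 7 rows → ISBN = 548, 548, 548, 548, 548, 548, 548 ✓
Title=489: 4 rows → ISBN = 551, 551, 551, 551 ✓
The only Title value with inconsistent ISBN is Title=493.

493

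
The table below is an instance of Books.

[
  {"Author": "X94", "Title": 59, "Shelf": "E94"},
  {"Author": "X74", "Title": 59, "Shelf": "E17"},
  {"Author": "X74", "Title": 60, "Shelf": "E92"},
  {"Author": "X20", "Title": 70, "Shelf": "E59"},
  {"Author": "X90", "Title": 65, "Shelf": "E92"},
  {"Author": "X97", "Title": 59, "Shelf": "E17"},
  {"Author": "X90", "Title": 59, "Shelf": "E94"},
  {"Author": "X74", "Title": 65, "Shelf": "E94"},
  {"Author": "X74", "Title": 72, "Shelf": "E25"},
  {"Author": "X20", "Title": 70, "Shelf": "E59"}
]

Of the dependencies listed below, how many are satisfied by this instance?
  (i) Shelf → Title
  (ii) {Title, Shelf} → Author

(i) Shelf → Title: Shelf=E94: 3 rows → Title takes values {59, 65} — violation; Shelf=E92: 2 rows → Title takes values {60, 65} — violation — fails.
(ii) {Title, Shelf} → Author: (Title=59, Shelf=E94): 2 rows → Author takes values {X94, X90} — violation; (Title=59, Shelf=E17): 2 rows → Author takes values {X74, X97} — violation — fails.
None of the 2 dependencies hold.

0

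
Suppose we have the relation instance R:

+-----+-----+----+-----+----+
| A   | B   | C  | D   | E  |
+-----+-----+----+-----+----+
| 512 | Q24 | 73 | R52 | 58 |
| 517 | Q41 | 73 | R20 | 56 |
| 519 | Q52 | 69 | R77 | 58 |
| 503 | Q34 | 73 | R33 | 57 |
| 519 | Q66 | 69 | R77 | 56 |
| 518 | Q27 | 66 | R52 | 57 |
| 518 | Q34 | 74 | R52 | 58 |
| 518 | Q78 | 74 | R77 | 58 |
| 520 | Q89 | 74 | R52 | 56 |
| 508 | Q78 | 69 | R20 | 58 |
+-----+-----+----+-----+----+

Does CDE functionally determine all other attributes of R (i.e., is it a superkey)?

All 10 rows have distinct CDE values, so CDE → (all attributes) holds and CDE is a superkey.

Yes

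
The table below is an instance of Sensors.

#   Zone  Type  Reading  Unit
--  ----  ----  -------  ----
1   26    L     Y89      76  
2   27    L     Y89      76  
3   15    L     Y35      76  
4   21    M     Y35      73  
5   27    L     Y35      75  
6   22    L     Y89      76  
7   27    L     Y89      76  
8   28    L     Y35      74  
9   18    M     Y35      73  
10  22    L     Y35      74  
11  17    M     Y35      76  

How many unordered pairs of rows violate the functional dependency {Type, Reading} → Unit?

7

(Type=L, Reading=Y89): all 4 rows agree on Unit — 0 pairs.
(Type=L, Reading=Y35): violating pairs (3,5), (3,8), (3,10), (5,8), (5,10) — 5 pairs.
(Type=M, Reading=Y35): violating pairs (4,11), (9,11) — 2 pairs.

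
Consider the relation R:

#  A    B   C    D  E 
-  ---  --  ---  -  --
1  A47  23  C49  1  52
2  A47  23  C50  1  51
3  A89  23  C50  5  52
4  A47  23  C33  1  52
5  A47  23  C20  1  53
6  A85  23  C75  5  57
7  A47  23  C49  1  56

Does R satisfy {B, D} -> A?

No

(B=23, D=1): rows 1, 2, 4, 5, 7 → A = A47, A47, A47, A47, A47 ✓
(B=23, D=5): rows 3, 6 → A takes values {A89, A85} — violation
Two rows agree on {B, D} but differ on A, so {B, D} -> A does not hold.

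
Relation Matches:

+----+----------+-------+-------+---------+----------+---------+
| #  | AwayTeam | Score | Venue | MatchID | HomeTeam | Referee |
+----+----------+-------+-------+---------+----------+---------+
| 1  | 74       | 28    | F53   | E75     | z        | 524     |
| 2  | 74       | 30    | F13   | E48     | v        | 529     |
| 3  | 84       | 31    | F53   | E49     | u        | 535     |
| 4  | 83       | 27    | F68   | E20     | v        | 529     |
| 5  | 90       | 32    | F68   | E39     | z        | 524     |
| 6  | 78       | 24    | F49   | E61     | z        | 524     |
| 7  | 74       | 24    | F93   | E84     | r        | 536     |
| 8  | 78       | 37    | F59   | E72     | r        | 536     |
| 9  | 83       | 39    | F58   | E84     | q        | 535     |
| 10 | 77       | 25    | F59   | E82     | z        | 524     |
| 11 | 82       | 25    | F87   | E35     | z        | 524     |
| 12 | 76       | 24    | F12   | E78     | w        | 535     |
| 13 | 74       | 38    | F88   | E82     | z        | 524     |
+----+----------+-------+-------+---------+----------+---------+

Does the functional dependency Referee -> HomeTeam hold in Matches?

Referee=524: rows 1, 5, 6, 10, 11, 13 → HomeTeam = z, z, z, z, z, z ✓
Referee=529: rows 2, 4 → HomeTeam = v, v ✓
Referee=535: rows 3, 9, 12 → HomeTeam takes values {u, q, w} — violation
Referee=536: rows 7, 8 → HomeTeam = r, r ✓
Two rows agree on Referee but differ on HomeTeam, so Referee -> HomeTeam does not hold.

No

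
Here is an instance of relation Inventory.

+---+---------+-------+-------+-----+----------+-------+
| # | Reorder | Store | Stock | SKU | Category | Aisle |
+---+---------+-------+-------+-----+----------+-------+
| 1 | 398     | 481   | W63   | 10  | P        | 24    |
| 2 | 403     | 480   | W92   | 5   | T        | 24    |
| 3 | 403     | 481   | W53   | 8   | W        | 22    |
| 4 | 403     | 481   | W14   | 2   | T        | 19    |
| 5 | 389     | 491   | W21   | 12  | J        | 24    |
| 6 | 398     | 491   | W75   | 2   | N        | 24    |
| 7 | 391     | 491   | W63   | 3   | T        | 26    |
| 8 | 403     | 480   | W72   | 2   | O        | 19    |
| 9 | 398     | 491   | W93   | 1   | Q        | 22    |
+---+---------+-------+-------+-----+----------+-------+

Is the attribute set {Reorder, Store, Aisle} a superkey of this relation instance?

All 9 rows have distinct {Reorder, Store, Aisle} values, so {Reorder, Store, Aisle} → (all attributes) holds and {Reorder, Store, Aisle} is a superkey.

Yes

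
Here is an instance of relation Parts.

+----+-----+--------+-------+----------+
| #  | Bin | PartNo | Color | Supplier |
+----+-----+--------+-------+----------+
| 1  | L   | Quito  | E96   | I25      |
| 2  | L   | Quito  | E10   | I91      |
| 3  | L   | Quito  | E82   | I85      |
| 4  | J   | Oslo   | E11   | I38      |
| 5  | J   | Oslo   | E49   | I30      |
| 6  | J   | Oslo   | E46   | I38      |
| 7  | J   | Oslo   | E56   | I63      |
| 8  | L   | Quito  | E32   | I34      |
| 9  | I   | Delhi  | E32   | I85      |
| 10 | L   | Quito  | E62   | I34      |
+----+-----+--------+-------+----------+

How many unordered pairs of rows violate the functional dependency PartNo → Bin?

PartNo=Quito: all 5 rows agree on Bin — 0 pairs.
PartNo=Oslo: all 4 rows agree on Bin — 0 pairs.

0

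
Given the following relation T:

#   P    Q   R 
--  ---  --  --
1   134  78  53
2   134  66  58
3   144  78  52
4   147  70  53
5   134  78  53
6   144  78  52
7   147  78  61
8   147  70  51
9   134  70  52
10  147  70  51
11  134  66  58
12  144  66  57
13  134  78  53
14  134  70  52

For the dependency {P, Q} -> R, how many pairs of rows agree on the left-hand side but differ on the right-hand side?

(P=134, Q=78): all 3 rows agree on R — 0 pairs.
(P=134, Q=66): all 2 rows agree on R — 0 pairs.
(P=144, Q=78): all 2 rows agree on R — 0 pairs.
(P=147, Q=70): violating pairs (4,8), (4,10) — 2 pairs.
(P=134, Q=70): all 2 rows agree on R — 0 pairs.

2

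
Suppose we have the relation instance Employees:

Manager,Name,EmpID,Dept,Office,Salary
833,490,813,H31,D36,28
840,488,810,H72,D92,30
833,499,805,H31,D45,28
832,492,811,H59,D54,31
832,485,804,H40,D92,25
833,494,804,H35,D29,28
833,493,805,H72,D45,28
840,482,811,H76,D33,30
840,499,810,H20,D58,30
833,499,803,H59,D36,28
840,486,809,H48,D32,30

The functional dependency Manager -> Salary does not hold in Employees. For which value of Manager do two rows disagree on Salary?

832

Manager=833: 5 rows → Salary = 28, 28, 28, 28, 28 ✓
Manager=840: 4 rows → Salary = 30, 30, 30, 30 ✓
Manager=832: 2 rows → Salary takes values {31, 25} — violation
The only Manager value with inconsistent Salary is Manager=832.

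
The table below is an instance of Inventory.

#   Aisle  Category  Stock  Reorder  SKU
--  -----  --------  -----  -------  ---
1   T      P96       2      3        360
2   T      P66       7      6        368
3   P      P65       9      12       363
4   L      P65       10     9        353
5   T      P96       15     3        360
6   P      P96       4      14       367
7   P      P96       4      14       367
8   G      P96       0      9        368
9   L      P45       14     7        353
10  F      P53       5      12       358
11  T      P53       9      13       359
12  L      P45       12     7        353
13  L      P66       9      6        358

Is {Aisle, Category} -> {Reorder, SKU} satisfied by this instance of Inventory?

Yes

(Aisle=T, Category=P96): rows 1, 5 → {Reorder,SKU} = (3, 360), (3, 360) ✓
(Aisle=T, Category=P66): row 2 → {Reorder,SKU} = (6, 368) ✓
(Aisle=P, Category=P65): row 3 → {Reorder,SKU} = (12, 363) ✓
(Aisle=L, Category=P65): row 4 → {Reorder,SKU} = (9, 353) ✓
(Aisle=P, Category=P96): rows 6, 7 → {Reorder,SKU} = (14, 367), (14, 367) ✓
(Aisle=G, Category=P96): row 8 → {Reorder,SKU} = (9, 368) ✓
(Aisle=L, Category=P45): rows 9, 12 → {Reorder,SKU} = (7, 353), (7, 353) ✓
(Aisle=F, Category=P53): row 10 → {Reorder,SKU} = (12, 358) ✓
(Aisle=T, Category=P53): row 11 → {Reorder,SKU} = (13, 359) ✓
(Aisle=L, Category=P66): row 13 → {Reorder,SKU} = (6, 358) ✓
Every {Aisle, Category} value is associated with a single {Reorder, SKU} value, so {Aisle, Category} -> {Reorder, SKU} holds.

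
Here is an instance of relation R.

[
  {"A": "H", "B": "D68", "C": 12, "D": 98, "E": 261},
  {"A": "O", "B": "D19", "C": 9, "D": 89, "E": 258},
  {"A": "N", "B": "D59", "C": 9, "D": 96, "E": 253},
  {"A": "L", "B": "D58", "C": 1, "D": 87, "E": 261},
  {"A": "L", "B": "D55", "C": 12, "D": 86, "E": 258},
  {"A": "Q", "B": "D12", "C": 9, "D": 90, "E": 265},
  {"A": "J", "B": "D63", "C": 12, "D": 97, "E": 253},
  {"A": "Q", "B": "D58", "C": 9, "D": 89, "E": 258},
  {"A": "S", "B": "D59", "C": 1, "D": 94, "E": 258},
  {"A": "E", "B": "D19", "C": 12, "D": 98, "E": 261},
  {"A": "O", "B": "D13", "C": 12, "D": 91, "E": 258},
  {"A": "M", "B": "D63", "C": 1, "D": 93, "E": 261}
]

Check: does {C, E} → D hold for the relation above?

No

(C=12, E=261): 2 rows → D = 98, 98 ✓
(C=9, E=258): 2 rows → D = 89, 89 ✓
(C=9, E=253): 1 row → D = 96 ✓
(C=1, E=261): 2 rows → D takes values {87, 93} — violation
(C=12, E=258): 2 rows → D takes values {86, 91} — violation
(C=9, E=265): 1 row → D = 90 ✓
(C=12, E=253): 1 row → D = 97 ✓
(C=1, E=258): 1 row → D = 94 ✓
Two rows agree on {C, E} but differ on D, so {C, E} → D does not hold.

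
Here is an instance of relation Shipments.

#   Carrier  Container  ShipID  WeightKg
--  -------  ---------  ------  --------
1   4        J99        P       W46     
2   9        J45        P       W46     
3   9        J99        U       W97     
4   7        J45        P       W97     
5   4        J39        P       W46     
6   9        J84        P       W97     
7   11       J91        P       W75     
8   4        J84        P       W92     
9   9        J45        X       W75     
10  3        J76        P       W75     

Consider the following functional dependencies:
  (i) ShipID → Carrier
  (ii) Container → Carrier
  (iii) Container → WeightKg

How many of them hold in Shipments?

(i) ShipID → Carrier: ShipID=P: rows 1, 2, 4, 5, 6, 7, 8, 10 → Carrier takes values {4, 9, 7, 11, 3} — violation — fails.
(ii) Container → Carrier: Container=J99: rows 1, 3 → Carrier takes values {4, 9} — violation; Container=J45: rows 2, 4, 9 → Carrier takes values {9, 7} — violation; Container=J84: rows 6, 8 → Carrier takes values {9, 4} — violation — fails.
(iii) Container → WeightKg: Container=J99: rows 1, 3 → WeightKg takes values {W46, W97} — violation; Container=J45: rows 2, 4, 9 → WeightKg takes values {W46, W97, W75} — violation; Container=J84: rows 6, 8 → WeightKg takes values {W97, W92} — violation — fails.
None of the 3 dependencies hold.

0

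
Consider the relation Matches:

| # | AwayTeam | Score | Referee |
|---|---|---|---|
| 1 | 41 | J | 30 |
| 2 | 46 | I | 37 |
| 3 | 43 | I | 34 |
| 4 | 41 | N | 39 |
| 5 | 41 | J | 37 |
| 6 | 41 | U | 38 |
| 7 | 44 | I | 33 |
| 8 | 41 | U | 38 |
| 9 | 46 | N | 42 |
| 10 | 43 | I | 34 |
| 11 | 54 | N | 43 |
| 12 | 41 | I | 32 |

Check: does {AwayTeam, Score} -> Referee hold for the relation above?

No

(AwayTeam=41, Score=J): rows 1, 5 → Referee takes values {30, 37} — violation
(AwayTeam=46, Score=I): row 2 → Referee = 37 ✓
(AwayTeam=43, Score=I): rows 3, 10 → Referee = 34, 34 ✓
(AwayTeam=41, Score=N): row 4 → Referee = 39 ✓
(AwayTeam=41, Score=U): rows 6, 8 → Referee = 38, 38 ✓
(AwayTeam=44, Score=I): row 7 → Referee = 33 ✓
(AwayTeam=46, Score=N): row 9 → Referee = 42 ✓
(AwayTeam=54, Score=N): row 11 → Referee = 43 ✓
(AwayTeam=41, Score=I): row 12 → Referee = 32 ✓
Two rows agree on {AwayTeam, Score} but differ on Referee, so {AwayTeam, Score} -> Referee does not hold.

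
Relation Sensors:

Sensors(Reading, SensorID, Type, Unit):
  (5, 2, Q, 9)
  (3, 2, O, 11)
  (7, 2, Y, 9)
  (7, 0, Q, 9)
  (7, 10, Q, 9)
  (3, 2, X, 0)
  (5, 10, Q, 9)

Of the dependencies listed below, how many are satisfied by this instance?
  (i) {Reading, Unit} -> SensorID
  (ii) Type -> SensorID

0

(i) {Reading, Unit} -> SensorID: (Reading=5, Unit=9): 2 rows → SensorID takes values {2, 10} — violation; (Reading=7, Unit=9): 3 rows → SensorID takes values {2, 0, 10} — violation — fails.
(ii) Type -> SensorID: Type=Q: 4 rows → SensorID takes values {2, 0, 10} — violation — fails.
None of the 2 dependencies hold.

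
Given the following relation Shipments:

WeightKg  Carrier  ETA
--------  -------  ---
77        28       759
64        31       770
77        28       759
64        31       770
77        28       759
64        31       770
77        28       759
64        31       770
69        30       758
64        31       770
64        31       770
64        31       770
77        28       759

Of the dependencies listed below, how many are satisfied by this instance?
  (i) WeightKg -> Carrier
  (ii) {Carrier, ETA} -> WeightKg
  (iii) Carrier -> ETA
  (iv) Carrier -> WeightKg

4

(i) WeightKg -> Carrier: every LHS value maps to a single RHS value — holds.
(ii) {Carrier, ETA} -> WeightKg: every LHS value maps to a single RHS value — holds.
(iii) Carrier -> ETA: every LHS value maps to a single RHS value — holds.
(iv) Carrier -> WeightKg: every LHS value maps to a single RHS value — holds.
4 of the 4 dependencies hold.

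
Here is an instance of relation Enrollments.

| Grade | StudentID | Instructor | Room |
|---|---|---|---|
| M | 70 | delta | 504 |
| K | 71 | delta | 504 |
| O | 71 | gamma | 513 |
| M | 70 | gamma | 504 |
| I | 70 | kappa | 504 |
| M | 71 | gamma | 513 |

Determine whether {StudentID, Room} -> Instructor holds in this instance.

(StudentID=70, Room=504): 3 rows → Instructor takes values {delta, gamma, kappa} — violation
(StudentID=71, Room=504): 1 row → Instructor = delta ✓
(StudentID=71, Room=513): 2 rows → Instructor = gamma, gamma ✓
Two rows agree on {StudentID, Room} but differ on Instructor, so {StudentID, Room} -> Instructor does not hold.

No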